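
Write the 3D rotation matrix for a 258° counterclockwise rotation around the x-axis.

Rotation matrix for counterclockwise 258° around x-axis:
cos(258°) = -0.2079, sin(258°) = -0.9781
Result: [[1, 0, 0], [0, -0.2079, 0.9781], [0, -0.9781, -0.2079]]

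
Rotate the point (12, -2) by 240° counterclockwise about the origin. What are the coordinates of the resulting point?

Rotation matrix for 240°: [[cos 240°, -sin 240°], [sin 240°, cos 240°]] ≈ [[-0.500000, 0.866025], [-0.866025, -0.500000]]
[[-0.500000, 0.866025], [-0.866025, -0.500000]] × [12, -2]ᵀ ≈ [-7.7321, -9.3923]ᵀ
Result: (-7.7321, -9.3923)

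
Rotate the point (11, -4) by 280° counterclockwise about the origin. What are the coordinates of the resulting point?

Rotation matrix for 280°: [[cos 280°, -sin 280°], [sin 280°, cos 280°]] ≈ [[0.173648, 0.984808], [-0.984808, 0.173648]]
[[0.173648, 0.984808], [-0.984808, 0.173648]] × [11, -4]ᵀ ≈ [-2.0291, -11.5275]ᵀ
Result: (-2.0291, -11.5275)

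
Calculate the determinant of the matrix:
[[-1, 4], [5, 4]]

For a 2×2 matrix [[a, b], [c, d]], det = ad - bc
det = (-1)(4) - (4)(5) = -4 - 20 = -24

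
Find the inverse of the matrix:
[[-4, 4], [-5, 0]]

For [[a,b],[c,d]], inverse = (1/det)·[[d,-b],[-c,a]]
det = (-4)(0) - (4)(-5) = 0 - -20 = 20
Inverse = (1/20)·[[0, -4], [5, -4]]
= [[0, -1/5], [1/4, -1/5]]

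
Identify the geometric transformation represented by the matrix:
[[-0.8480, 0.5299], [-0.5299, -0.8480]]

This matrix represents: rotation by 212° counterclockwise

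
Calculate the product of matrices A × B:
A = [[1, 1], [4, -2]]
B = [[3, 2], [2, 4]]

Matrix multiplication:
C[0][0] = 1×3 + 1×2 = 5
C[0][1] = 1×2 + 1×4 = 6
C[1][0] = 4×3 + -2×2 = 8
C[1][1] = 4×2 + -2×4 = 0
Result: [[5, 6], [8, 0]]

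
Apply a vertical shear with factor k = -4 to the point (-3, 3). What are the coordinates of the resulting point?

Shear matrix for vertical shear with factor k = -4:
[[1, 0], [-4, 1]]
Result: (-3, 3) → (-3, 15)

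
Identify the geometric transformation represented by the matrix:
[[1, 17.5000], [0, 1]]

This matrix represents: horizontal shear with factor 17.5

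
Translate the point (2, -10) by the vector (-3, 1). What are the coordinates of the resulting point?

Translation by (-3, 1) (homogeneous matrix [[1, 0, -3], [0, 1, 1], [0, 0, 1]]):
x' = 2 + -3 = -1
y' = -10 + 1 = -9
Result: (-1, -9)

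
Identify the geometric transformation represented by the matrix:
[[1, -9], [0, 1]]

This matrix represents: horizontal shear with factor -9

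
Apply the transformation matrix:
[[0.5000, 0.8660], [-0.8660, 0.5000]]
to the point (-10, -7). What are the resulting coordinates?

Matrix multiplication:
[[0.5000, 0.8660], [-0.8660, 0.5000]] × [-10, -7]ᵀ
= [(0.5000)(-10) + (0.8660)(-7), (-0.8660)(-10) + (0.5000)(-7)]ᵀ
= [-11.0620, 5.1600]ᵀ
Result: (-11.0620, 5.1600)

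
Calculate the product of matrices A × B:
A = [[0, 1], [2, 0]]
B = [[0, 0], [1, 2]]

Matrix multiplication:
C[0][0] = 0×0 + 1×1 = 1
C[0][1] = 0×0 + 1×2 = 2
C[1][0] = 2×0 + 0×1 = 0
C[1][1] = 2×0 + 0×2 = 0
Result: [[1, 2], [0, 0]]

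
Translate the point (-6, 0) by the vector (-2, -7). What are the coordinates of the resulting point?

Translation by (-2, -7) (homogeneous matrix [[1, 0, -2], [0, 1, -7], [0, 0, 1]]):
x' = -6 + -2 = -8
y' = 0 + -7 = -7
Result: (-8, -7)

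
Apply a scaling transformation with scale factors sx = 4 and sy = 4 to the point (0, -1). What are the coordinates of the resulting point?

Scaling matrix:
[[4, 0], [0, 4]]
Result: (0 × 4, -1 × 4) = (0, -4)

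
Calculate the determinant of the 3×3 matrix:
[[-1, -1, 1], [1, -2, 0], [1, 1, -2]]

Expansion along first row:
det = -1·det([[-2,0],[1,-2]]) - -1·det([[1,0],[1,-2]]) + 1·det([[1,-2],[1,1]])
    = -1·(-2·-2 - 0·1) - -1·(1·-2 - 0·1) + 1·(1·1 - -2·1)
    = -1·4 - -1·-2 + 1·3
    = -4 + -2 + 3 = -3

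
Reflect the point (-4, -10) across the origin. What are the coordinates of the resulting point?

Reflection across origin: (-4, -10) → (4, 10)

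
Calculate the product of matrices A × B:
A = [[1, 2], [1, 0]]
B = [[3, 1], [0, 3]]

Matrix multiplication:
C[0][0] = 1×3 + 2×0 = 3
C[0][1] = 1×1 + 2×3 = 7
C[1][0] = 1×3 + 0×0 = 3
C[1][1] = 1×1 + 0×3 = 1
Result: [[3, 7], [3, 1]]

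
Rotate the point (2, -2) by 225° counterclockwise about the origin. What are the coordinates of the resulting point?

Rotation matrix for 225°: [[cos 225°, -sin 225°], [sin 225°, cos 225°]] ≈ [[-0.707107, 0.707107], [-0.707107, -0.707107]]
[[-0.707107, 0.707107], [-0.707107, -0.707107]] × [2, -2]ᵀ ≈ [-2.8284, 0]ᵀ
Result: (-2.8284, 0)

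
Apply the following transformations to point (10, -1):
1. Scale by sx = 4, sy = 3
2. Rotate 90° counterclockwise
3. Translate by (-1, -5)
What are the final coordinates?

Step 1: Scale → (40, -3)
Step 2: Rotate 90° → (3, 40)
Step 3: Translate → (2, 35)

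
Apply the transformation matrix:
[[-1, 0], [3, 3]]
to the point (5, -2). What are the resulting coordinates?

Matrix multiplication:
[[-1, 0], [3, 3]] × [5, -2]ᵀ
= [(-1)(5) + (0)(-2), (3)(5) + (3)(-2)]ᵀ
= [-5, 9]ᵀ
Result: (-5, 9)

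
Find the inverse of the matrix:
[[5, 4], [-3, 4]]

For [[a,b],[c,d]], inverse = (1/det)·[[d,-b],[-c,a]]
det = (5)(4) - (4)(-3) = 20 - -12 = 32
Inverse = (1/32)·[[4, -4], [3, 5]]
= [[1/8, -1/8], [3/32, 5/32]]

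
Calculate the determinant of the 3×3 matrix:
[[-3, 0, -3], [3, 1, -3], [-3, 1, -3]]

Expansion along first row:
det = -3·det([[1,-3],[1,-3]]) - 0·det([[3,-3],[-3,-3]]) + -3·det([[3,1],[-3,1]])
    = -3·(1·-3 - -3·1) - 0·(3·-3 - -3·-3) + -3·(3·1 - 1·-3)
    = -3·0 - 0·-18 + -3·6
    = 0 + 0 + -18 = -18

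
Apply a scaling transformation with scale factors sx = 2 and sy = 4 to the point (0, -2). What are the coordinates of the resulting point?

Scaling matrix:
[[2, 0], [0, 4]]
Result: (0 × 2, -2 × 4) = (0, -8)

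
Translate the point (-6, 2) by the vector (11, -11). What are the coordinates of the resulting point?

Translation by (11, -11) (homogeneous matrix [[1, 0, 11], [0, 1, -11], [0, 0, 1]]):
x' = -6 + 11 = 5
y' = 2 + -11 = -9
Result: (5, -9)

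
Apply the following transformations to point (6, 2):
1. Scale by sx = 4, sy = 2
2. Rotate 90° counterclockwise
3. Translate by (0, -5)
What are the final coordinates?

Step 1: Scale → (24, 4)
Step 2: Rotate 90° → (-4, 24)
Step 3: Translate → (-4, 19)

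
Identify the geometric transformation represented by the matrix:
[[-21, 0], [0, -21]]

This matrix represents: uniform scaling by factor -21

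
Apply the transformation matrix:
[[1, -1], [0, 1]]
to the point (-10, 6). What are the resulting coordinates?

Matrix multiplication:
[[1, -1], [0, 1]] × [-10, 6]ᵀ
= [(1)(-10) + (-1)(6), (0)(-10) + (1)(6)]ᵀ
= [-16, 6]ᵀ
Result: (-16, 6)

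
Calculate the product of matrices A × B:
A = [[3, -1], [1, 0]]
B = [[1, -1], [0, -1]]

Matrix multiplication:
C[0][0] = 3×1 + -1×0 = 3
C[0][1] = 3×-1 + -1×-1 = -2
C[1][0] = 1×1 + 0×0 = 1
C[1][1] = 1×-1 + 0×-1 = -1
Result: [[3, -2], [1, -1]]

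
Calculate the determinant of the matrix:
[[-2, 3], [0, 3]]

For a 2×2 matrix [[a, b], [c, d]], det = ad - bc
det = (-2)(3) - (3)(0) = -6 - 0 = -6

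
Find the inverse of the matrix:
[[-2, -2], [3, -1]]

For [[a,b],[c,d]], inverse = (1/det)·[[d,-b],[-c,a]]
det = (-2)(-1) - (-2)(3) = 2 - -6 = 8
Inverse = (1/8)·[[-1, 2], [-3, -2]]
= [[-1/8, 1/4], [-3/8, -1/4]]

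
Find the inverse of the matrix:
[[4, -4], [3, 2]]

For [[a,b],[c,d]], inverse = (1/det)·[[d,-b],[-c,a]]
det = (4)(2) - (-4)(3) = 8 - -12 = 20
Inverse = (1/20)·[[2, 4], [-3, 4]]
= [[1/10, 1/5], [-3/20, 1/5]]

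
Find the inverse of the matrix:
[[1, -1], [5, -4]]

For [[a,b],[c,d]], inverse = (1/det)·[[d,-b],[-c,a]]
det = (1)(-4) - (-1)(5) = -4 - -5 = 1
Inverse = [[-4, 1], [-5, 1]]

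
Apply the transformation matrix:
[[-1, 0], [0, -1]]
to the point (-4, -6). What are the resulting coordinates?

Matrix multiplication:
[[-1, 0], [0, -1]] × [-4, -6]ᵀ
= [(-1)(-4) + (0)(-6), (0)(-4) + (-1)(-6)]ᵀ
= [4, 6]ᵀ
Result: (4, 6)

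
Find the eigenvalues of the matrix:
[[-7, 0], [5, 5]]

Characteristic equation: det(A - λI) = 0
λ² - (trace)λ + (det) = 0
trace = -7 + 5 = -2, det = (-7)(5) - (0)(5) = -35
λ² - (-2)λ + (-35) = 0
λ = (-2 ± √((-2)² - 4·(-35))) / 2 = (-2 ± √144) / 2
Solving: λ = -7, 5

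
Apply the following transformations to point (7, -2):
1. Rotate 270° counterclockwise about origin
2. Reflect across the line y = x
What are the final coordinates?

Step 1: Rotate 270° → (-2, -7)
Step 2: Reflect across line y = x → (-7, -2)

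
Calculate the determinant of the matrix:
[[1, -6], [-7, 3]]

For a 2×2 matrix [[a, b], [c, d]], det = ad - bc
det = (1)(3) - (-6)(-7) = 3 - 42 = -39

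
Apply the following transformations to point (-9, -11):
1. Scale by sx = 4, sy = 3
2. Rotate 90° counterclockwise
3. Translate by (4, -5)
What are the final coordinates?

Step 1: Scale → (-36, -33)
Step 2: Rotate 90° → (33, -36)
Step 3: Translate → (37, -41)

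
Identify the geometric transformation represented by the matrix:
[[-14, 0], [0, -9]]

This matrix represents: non-uniform scaling by sx = -14, sy = -9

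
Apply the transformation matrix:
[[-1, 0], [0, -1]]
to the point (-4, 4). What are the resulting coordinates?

Matrix multiplication:
[[-1, 0], [0, -1]] × [-4, 4]ᵀ
= [(-1)(-4) + (0)(4), (0)(-4) + (-1)(4)]ᵀ
= [4, -4]ᵀ
Result: (4, -4)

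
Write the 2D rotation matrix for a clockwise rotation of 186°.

Rotation matrix formula: [[cos θ, -sin θ], [sin θ, cos θ]]
A clockwise rotation by 186° is equivalent to a counterclockwise rotation by -186°.
For θ = -186°:
cos(-186°) = -0.9945
sin(-186°) = 0.1045
Result: [[-0.9945, -0.1045], [0.1045, -0.9945]]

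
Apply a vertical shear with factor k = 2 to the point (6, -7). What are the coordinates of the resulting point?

Shear matrix for vertical shear with factor k = 2:
[[1, 0], [2, 1]]
Result: (6, -7) → (6, 5)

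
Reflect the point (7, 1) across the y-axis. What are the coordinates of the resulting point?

Reflection across y-axis: (7, 1) → (-7, 1)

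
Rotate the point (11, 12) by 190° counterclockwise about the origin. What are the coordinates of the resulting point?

Rotation matrix for 190°: [[cos 190°, -sin 190°], [sin 190°, cos 190°]] ≈ [[-0.984808, 0.173648], [-0.173648, -0.984808]]
[[-0.984808, 0.173648], [-0.173648, -0.984808]] × [11, 12]ᵀ ≈ [-8.7491, -13.7278]ᵀ
Result: (-8.7491, -13.7278)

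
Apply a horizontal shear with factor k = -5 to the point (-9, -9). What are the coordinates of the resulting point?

Shear matrix for horizontal shear with factor k = -5:
[[1, -5], [0, 1]]
Result: (-9, -9) → (36, -9)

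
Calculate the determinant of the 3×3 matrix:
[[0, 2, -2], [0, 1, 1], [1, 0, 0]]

Expansion along first row:
det = 0·det([[1,1],[0,0]]) - 2·det([[0,1],[1,0]]) + -2·det([[0,1],[1,0]])
    = 0·(1·0 - 1·0) - 2·(0·0 - 1·1) + -2·(0·0 - 1·1)
    = 0·0 - 2·-1 + -2·-1
    = 0 + 2 + 2 = 4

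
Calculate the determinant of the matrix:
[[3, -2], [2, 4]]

For a 2×2 matrix [[a, b], [c, d]], det = ad - bc
det = (3)(4) - (-2)(2) = 12 - -4 = 16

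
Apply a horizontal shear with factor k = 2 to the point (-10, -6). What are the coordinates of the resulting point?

Shear matrix for horizontal shear with factor k = 2:
[[1, 2], [0, 1]]
Result: (-10, -6) → (-22, -6)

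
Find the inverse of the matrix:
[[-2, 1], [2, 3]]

For [[a,b],[c,d]], inverse = (1/det)·[[d,-b],[-c,a]]
det = (-2)(3) - (1)(2) = -6 - 2 = -8
Inverse = (1/-8)·[[3, -1], [-2, -2]]
= [[-3/8, 1/8], [1/4, 1/4]]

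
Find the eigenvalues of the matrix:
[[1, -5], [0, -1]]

Characteristic equation: det(A - λI) = 0
λ² - (trace)λ + (det) = 0
trace = 1 + -1 = 0, det = (1)(-1) - (-5)(0) = -1
λ² - (0)λ + (-1) = 0
λ = (0 ± √((0)² - 4·(-1))) / 2 = (0 ± √4) / 2
Solving: λ = -1, 1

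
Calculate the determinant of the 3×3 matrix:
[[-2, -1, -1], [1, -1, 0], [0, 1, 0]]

Expansion along first row:
det = -2·det([[-1,0],[1,0]]) - -1·det([[1,0],[0,0]]) + -1·det([[1,-1],[0,1]])
    = -2·(-1·0 - 0·1) - -1·(1·0 - 0·0) + -1·(1·1 - -1·0)
    = -2·0 - -1·0 + -1·1
    = 0 + 0 + -1 = -1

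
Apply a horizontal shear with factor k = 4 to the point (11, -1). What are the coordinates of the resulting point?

Shear matrix for horizontal shear with factor k = 4:
[[1, 4], [0, 1]]
Result: (11, -1) → (7, -1)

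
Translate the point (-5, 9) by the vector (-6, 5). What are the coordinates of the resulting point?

Translation by (-6, 5) (homogeneous matrix [[1, 0, -6], [0, 1, 5], [0, 0, 1]]):
x' = -5 + -6 = -11
y' = 9 + 5 = 14
Result: (-11, 14)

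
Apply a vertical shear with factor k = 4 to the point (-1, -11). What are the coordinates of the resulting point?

Shear matrix for vertical shear with factor k = 4:
[[1, 0], [4, 1]]
Result: (-1, -11) → (-1, -15)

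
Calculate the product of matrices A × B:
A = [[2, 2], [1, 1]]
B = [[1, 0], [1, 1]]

Matrix multiplication:
C[0][0] = 2×1 + 2×1 = 4
C[0][1] = 2×0 + 2×1 = 2
C[1][0] = 1×1 + 1×1 = 2
C[1][1] = 1×0 + 1×1 = 1
Result: [[4, 2], [2, 1]]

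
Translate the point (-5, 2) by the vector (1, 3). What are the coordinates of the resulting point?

Translation by (1, 3) (homogeneous matrix [[1, 0, 1], [0, 1, 3], [0, 0, 1]]):
x' = -5 + 1 = -4
y' = 2 + 3 = 5
Result: (-4, 5)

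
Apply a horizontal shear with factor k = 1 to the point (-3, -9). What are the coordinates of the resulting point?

Shear matrix for horizontal shear with factor k = 1:
[[1, 1], [0, 1]]
Result: (-3, -9) → (-12, -9)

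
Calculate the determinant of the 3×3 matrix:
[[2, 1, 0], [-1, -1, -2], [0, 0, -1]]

Expansion along first row:
det = 2·det([[-1,-2],[0,-1]]) - 1·det([[-1,-2],[0,-1]]) + 0·det([[-1,-1],[0,0]])
    = 2·(-1·-1 - -2·0) - 1·(-1·-1 - -2·0) + 0·(-1·0 - -1·0)
    = 2·1 - 1·1 + 0·0
    = 2 + -1 + 0 = 1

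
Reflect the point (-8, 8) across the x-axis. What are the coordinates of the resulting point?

Reflection across x-axis: (-8, 8) → (-8, -8)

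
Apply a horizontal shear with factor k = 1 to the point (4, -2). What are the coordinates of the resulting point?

Shear matrix for horizontal shear with factor k = 1:
[[1, 1], [0, 1]]
Result: (4, -2) → (2, -2)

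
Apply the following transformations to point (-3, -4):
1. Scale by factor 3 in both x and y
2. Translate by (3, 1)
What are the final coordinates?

Step 1: Scale (-3, -4) by 3 → (-9, -12)
Step 2: Translate by (3, 1) → (-6, -11)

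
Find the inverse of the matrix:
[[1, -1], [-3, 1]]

For [[a,b],[c,d]], inverse = (1/det)·[[d,-b],[-c,a]]
det = (1)(1) - (-1)(-3) = 1 - 3 = -2
Inverse = (1/-2)·[[1, 1], [3, 1]]
= [[-1/2, -1/2], [-3/2, -1/2]]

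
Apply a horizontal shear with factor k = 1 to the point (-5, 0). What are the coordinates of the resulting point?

Shear matrix for horizontal shear with factor k = 1:
[[1, 1], [0, 1]]
Result: (-5, 0) → (-5, 0)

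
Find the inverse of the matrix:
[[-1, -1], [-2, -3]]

For [[a,b],[c,d]], inverse = (1/det)·[[d,-b],[-c,a]]
det = (-1)(-3) - (-1)(-2) = 3 - 2 = 1
Inverse = [[-3, 1], [2, -1]]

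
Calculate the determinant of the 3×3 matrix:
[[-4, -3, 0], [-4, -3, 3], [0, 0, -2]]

Expansion along first row:
det = -4·det([[-3,3],[0,-2]]) - -3·det([[-4,3],[0,-2]]) + 0·det([[-4,-3],[0,0]])
    = -4·(-3·-2 - 3·0) - -3·(-4·-2 - 3·0) + 0·(-4·0 - -3·0)
    = -4·6 - -3·8 + 0·0
    = -24 + 24 + 0 = 0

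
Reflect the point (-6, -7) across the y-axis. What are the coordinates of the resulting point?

Reflection across y-axis: (-6, -7) → (6, -7)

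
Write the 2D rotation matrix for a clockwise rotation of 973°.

Rotation matrix formula: [[cos θ, -sin θ], [sin θ, cos θ]]
A clockwise rotation by 973° is equivalent to a counterclockwise rotation by -973°.
For θ = -973°:
cos(-973°) = -0.2924
sin(-973°) = 0.9563
Result: [[-0.2924, -0.9563], [0.9563, -0.2924]]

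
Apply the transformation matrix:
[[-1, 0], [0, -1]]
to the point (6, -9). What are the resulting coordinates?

Matrix multiplication:
[[-1, 0], [0, -1]] × [6, -9]ᵀ
= [(-1)(6) + (0)(-9), (0)(6) + (-1)(-9)]ᵀ
= [-6, 9]ᵀ
Result: (-6, 9)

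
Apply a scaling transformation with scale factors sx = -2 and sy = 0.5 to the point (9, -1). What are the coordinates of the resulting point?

Scaling matrix:
[[-2, 0], [0, 0.50]]
Result: (9 × -2, -1 × 0.5) = (-18, -0.5)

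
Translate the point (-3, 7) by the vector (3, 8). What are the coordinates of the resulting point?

Translation by (3, 8) (homogeneous matrix [[1, 0, 3], [0, 1, 8], [0, 0, 1]]):
x' = -3 + 3 = 0
y' = 7 + 8 = 15
Result: (0, 15)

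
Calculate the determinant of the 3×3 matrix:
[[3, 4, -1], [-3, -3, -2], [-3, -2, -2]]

Expansion along first row:
det = 3·det([[-3,-2],[-2,-2]]) - 4·det([[-3,-2],[-3,-2]]) + -1·det([[-3,-3],[-3,-2]])
    = 3·(-3·-2 - -2·-2) - 4·(-3·-2 - -2·-3) + -1·(-3·-2 - -3·-3)
    = 3·2 - 4·0 + -1·-3
    = 6 + 0 + 3 = 9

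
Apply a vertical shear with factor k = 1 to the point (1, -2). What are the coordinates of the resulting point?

Shear matrix for vertical shear with factor k = 1:
[[1, 0], [1, 1]]
Result: (1, -2) → (1, -1)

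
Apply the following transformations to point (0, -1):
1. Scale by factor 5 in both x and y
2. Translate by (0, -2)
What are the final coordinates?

Step 1: Scale (0, -1) by 5 → (0, -5)
Step 2: Translate by (0, -2) → (0, -7)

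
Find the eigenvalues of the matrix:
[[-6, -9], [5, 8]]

Characteristic equation: det(A - λI) = 0
λ² - (trace)λ + (det) = 0
trace = -6 + 8 = 2, det = (-6)(8) - (-9)(5) = -3
λ² - (2)λ + (-3) = 0
λ = (2 ± √((2)² - 4·(-3))) / 2 = (2 ± √16) / 2
Solving: λ = -1, 3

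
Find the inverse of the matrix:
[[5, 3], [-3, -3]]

For [[a,b],[c,d]], inverse = (1/det)·[[d,-b],[-c,a]]
det = (5)(-3) - (3)(-3) = -15 - -9 = -6
Inverse = (1/-6)·[[-3, -3], [3, 5]]
= [[1/2, 1/2], [-1/2, -5/6]]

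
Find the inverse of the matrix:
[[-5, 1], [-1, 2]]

For [[a,b],[c,d]], inverse = (1/det)·[[d,-b],[-c,a]]
det = (-5)(2) - (1)(-1) = -10 - -1 = -9
Inverse = (1/-9)·[[2, -1], [1, -5]]
= [[-2/9, 1/9], [-1/9, 5/9]]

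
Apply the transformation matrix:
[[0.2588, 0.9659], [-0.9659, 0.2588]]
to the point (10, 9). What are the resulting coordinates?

Matrix multiplication:
[[0.2588, 0.9659], [-0.9659, 0.2588]] × [10, 9]ᵀ
= [(0.2588)(10) + (0.9659)(9), (-0.9659)(10) + (0.2588)(9)]ᵀ
= [11.2811, -7.3298]ᵀ
Result: (11.2811, -7.3298)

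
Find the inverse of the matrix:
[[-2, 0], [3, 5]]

For [[a,b],[c,d]], inverse = (1/det)·[[d,-b],[-c,a]]
det = (-2)(5) - (0)(3) = -10 - 0 = -10
Inverse = (1/-10)·[[5, 0], [-3, -2]]
= [[-1/2, 0], [3/10, 1/5]]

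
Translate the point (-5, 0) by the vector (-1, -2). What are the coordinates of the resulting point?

Translation by (-1, -2) (homogeneous matrix [[1, 0, -1], [0, 1, -2], [0, 0, 1]]):
x' = -5 + -1 = -6
y' = 0 + -2 = -2
Result: (-6, -2)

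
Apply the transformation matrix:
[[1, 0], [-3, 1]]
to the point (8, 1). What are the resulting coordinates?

Matrix multiplication:
[[1, 0], [-3, 1]] × [8, 1]ᵀ
= [(1)(8) + (0)(1), (-3)(8) + (1)(1)]ᵀ
= [8, -23]ᵀ
Result: (8, -23)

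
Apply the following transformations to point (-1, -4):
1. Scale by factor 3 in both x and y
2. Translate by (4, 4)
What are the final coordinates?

Step 1: Scale (-1, -4) by 3 → (-3, -12)
Step 2: Translate by (4, 4) → (1, -8)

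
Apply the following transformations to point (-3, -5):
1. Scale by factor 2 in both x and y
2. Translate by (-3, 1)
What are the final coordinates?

Step 1: Scale (-3, -5) by 2 → (-6, -10)
Step 2: Translate by (-3, 1) → (-9, -9)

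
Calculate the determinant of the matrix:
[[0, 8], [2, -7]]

For a 2×2 matrix [[a, b], [c, d]], det = ad - bc
det = (0)(-7) - (8)(2) = 0 - 16 = -16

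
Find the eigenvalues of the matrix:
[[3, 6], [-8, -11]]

Characteristic equation: det(A - λI) = 0
λ² - (trace)λ + (det) = 0
trace = 3 + -11 = -8, det = (3)(-11) - (6)(-8) = 15
λ² - (-8)λ + (15) = 0
λ = (-8 ± √((-8)² - 4·(15))) / 2 = (-8 ± √4) / 2
Solving: λ = -5, -3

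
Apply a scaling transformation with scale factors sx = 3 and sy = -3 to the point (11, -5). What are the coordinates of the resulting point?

Scaling matrix:
[[3, 0], [0, -3]]
Result: (11 × 3, -5 × -3) = (33, 15)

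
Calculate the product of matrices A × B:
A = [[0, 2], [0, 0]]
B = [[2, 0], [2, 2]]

Matrix multiplication:
C[0][0] = 0×2 + 2×2 = 4
C[0][1] = 0×0 + 2×2 = 4
C[1][0] = 0×2 + 0×2 = 0
C[1][1] = 0×0 + 0×2 = 0
Result: [[4, 4], [0, 0]]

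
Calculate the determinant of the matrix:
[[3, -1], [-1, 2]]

For a 2×2 matrix [[a, b], [c, d]], det = ad - bc
det = (3)(2) - (-1)(-1) = 6 - 1 = 5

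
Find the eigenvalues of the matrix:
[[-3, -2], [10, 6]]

Characteristic equation: det(A - λI) = 0
λ² - (trace)λ + (det) = 0
trace = -3 + 6 = 3, det = (-3)(6) - (-2)(10) = 2
λ² - (3)λ + (2) = 0
λ = (3 ± √((3)² - 4·(2))) / 2 = (3 ± √1) / 2
Solving: λ = 1, 2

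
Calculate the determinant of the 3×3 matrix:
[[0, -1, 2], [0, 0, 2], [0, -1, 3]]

Expansion along first row:
det = 0·det([[0,2],[-1,3]]) - -1·det([[0,2],[0,3]]) + 2·det([[0,0],[0,-1]])
    = 0·(0·3 - 2·-1) - -1·(0·3 - 2·0) + 2·(0·-1 - 0·0)
    = 0·2 - -1·0 + 2·0
    = 0 + 0 + 0 = 0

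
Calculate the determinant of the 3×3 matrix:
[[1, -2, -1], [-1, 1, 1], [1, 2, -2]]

Expansion along first row:
det = 1·det([[1,1],[2,-2]]) - -2·det([[-1,1],[1,-2]]) + -1·det([[-1,1],[1,2]])
    = 1·(1·-2 - 1·2) - -2·(-1·-2 - 1·1) + -1·(-1·2 - 1·1)
    = 1·-4 - -2·1 + -1·-3
    = -4 + 2 + 3 = 1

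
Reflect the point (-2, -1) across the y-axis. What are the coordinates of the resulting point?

Reflection across y-axis: (-2, -1) → (2, -1)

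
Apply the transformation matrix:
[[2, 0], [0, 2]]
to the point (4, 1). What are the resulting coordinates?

Matrix multiplication:
[[2, 0], [0, 2]] × [4, 1]ᵀ
= [(2)(4) + (0)(1), (0)(4) + (2)(1)]ᵀ
= [8, 2]ᵀ
Result: (8, 2)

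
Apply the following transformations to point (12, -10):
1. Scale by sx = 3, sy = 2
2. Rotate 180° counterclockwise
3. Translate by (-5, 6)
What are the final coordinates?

Step 1: Scale → (36, -20)
Step 2: Rotate 180° → (-36, 20)
Step 3: Translate → (-41, 26)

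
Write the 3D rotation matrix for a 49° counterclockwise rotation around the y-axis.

Rotation matrix for counterclockwise 49° around y-axis:
cos(49°) = 0.6561, sin(49°) = 0.7547
Result: [[0.6561, 0, 0.7547], [0, 1, 0], [-0.7547, 0, 0.6561]]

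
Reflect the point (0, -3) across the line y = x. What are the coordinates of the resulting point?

Reflection across line y = x: (0, -3) → (-3, 0)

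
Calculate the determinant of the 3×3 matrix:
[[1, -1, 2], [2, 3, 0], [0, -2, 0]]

Expansion along first row:
det = 1·det([[3,0],[-2,0]]) - -1·det([[2,0],[0,0]]) + 2·det([[2,3],[0,-2]])
    = 1·(3·0 - 0·-2) - -1·(2·0 - 0·0) + 2·(2·-2 - 3·0)
    = 1·0 - -1·0 + 2·-4
    = 0 + 0 + -8 = -8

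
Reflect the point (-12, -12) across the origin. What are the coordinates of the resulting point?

Reflection across origin: (-12, -12) → (12, 12)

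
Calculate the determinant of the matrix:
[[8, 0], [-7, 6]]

For a 2×2 matrix [[a, b], [c, d]], det = ad - bc
det = (8)(6) - (0)(-7) = 48 - 0 = 48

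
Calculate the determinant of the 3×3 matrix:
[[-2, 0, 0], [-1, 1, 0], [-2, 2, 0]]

Expansion along first row:
det = -2·det([[1,0],[2,0]]) - 0·det([[-1,0],[-2,0]]) + 0·det([[-1,1],[-2,2]])
    = -2·(1·0 - 0·2) - 0·(-1·0 - 0·-2) + 0·(-1·2 - 1·-2)
    = -2·0 - 0·0 + 0·0
    = 0 + 0 + 0 = 0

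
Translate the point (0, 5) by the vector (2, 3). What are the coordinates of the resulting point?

Translation by (2, 3) (homogeneous matrix [[1, 0, 2], [0, 1, 3], [0, 0, 1]]):
x' = 0 + 2 = 2
y' = 5 + 3 = 8
Result: (2, 8)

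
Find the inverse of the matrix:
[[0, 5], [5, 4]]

For [[a,b],[c,d]], inverse = (1/det)·[[d,-b],[-c,a]]
det = (0)(4) - (5)(5) = 0 - 25 = -25
Inverse = (1/-25)·[[4, -5], [-5, 0]]
= [[-4/25, 1/5], [1/5, 0]]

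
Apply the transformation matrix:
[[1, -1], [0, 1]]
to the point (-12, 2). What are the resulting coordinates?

Matrix multiplication:
[[1, -1], [0, 1]] × [-12, 2]ᵀ
= [(1)(-12) + (-1)(2), (0)(-12) + (1)(2)]ᵀ
= [-14, 2]ᵀ
Result: (-14, 2)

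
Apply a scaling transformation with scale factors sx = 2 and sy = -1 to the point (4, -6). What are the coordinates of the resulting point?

Scaling matrix:
[[2, 0], [0, -1]]
Result: (4 × 2, -6 × -1) = (8, 6)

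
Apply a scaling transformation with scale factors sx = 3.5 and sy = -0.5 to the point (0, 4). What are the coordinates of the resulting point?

Scaling matrix:
[[3.50, 0], [0, -0.50]]
Result: (0 × 3.5, 4 × -0.5) = (0, -2)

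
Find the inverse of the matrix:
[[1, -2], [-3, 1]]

For [[a,b],[c,d]], inverse = (1/det)·[[d,-b],[-c,a]]
det = (1)(1) - (-2)(-3) = 1 - 6 = -5
Inverse = (1/-5)·[[1, 2], [3, 1]]
= [[-1/5, -2/5], [-3/5, -1/5]]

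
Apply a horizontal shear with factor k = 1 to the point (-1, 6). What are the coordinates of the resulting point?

Shear matrix for horizontal shear with factor k = 1:
[[1, 1], [0, 1]]
Result: (-1, 6) → (5, 6)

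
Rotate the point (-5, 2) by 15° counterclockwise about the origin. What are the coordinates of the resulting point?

Rotation matrix for 15°: [[cos 15°, -sin 15°], [sin 15°, cos 15°]] ≈ [[0.965926, -0.258819], [0.258819, 0.965926]]
[[0.965926, -0.258819], [0.258819, 0.965926]] × [-5, 2]ᵀ ≈ [-5.3473, 0.6378]ᵀ
Result: (-5.3473, 0.6378)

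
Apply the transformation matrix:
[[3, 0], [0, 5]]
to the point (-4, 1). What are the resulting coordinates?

Matrix multiplication:
[[3, 0], [0, 5]] × [-4, 1]ᵀ
= [(3)(-4) + (0)(1), (0)(-4) + (5)(1)]ᵀ
= [-12, 5]ᵀ
Result: (-12, 5)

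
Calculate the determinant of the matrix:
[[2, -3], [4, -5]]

For a 2×2 matrix [[a, b], [c, d]], det = ad - bc
det = (2)(-5) - (-3)(4) = -10 - -12 = 2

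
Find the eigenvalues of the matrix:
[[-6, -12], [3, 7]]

Characteristic equation: det(A - λI) = 0
λ² - (trace)λ + (det) = 0
trace = -6 + 7 = 1, det = (-6)(7) - (-12)(3) = -6
λ² - (1)λ + (-6) = 0
λ = (1 ± √((1)² - 4·(-6))) / 2 = (1 ± √25) / 2
Solving: λ = -2, 3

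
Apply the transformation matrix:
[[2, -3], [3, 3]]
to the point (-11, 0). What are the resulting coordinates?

Matrix multiplication:
[[2, -3], [3, 3]] × [-11, 0]ᵀ
= [(2)(-11) + (-3)(0), (3)(-11) + (3)(0)]ᵀ
= [-22, -33]ᵀ
Result: (-22, -33)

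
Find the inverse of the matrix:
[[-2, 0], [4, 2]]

For [[a,b],[c,d]], inverse = (1/det)·[[d,-b],[-c,a]]
det = (-2)(2) - (0)(4) = -4 - 0 = -4
Inverse = (1/-4)·[[2, 0], [-4, -2]]
= [[-1/2, 0], [1, 1/2]]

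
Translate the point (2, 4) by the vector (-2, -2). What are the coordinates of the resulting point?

Translation by (-2, -2) (homogeneous matrix [[1, 0, -2], [0, 1, -2], [0, 0, 1]]):
x' = 2 + -2 = 0
y' = 4 + -2 = 2
Result: (0, 2)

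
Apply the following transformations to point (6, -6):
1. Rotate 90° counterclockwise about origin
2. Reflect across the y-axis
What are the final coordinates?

Step 1: Rotate 90° → (6, 6)
Step 2: Reflect across y-axis → (-6, 6)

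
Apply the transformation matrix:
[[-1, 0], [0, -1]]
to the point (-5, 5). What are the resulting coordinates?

Matrix multiplication:
[[-1, 0], [0, -1]] × [-5, 5]ᵀ
= [(-1)(-5) + (0)(5), (0)(-5) + (-1)(5)]ᵀ
= [5, -5]ᵀ
Result: (5, -5)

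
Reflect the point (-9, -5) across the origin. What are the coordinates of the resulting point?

Reflection across origin: (-9, -5) → (9, 5)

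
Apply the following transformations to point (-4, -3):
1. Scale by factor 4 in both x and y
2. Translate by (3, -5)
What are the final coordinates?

Step 1: Scale (-4, -3) by 4 → (-16, -12)
Step 2: Translate by (3, -5) → (-13, -17)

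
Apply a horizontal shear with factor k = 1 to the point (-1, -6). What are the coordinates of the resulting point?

Shear matrix for horizontal shear with factor k = 1:
[[1, 1], [0, 1]]
Result: (-1, -6) → (-7, -6)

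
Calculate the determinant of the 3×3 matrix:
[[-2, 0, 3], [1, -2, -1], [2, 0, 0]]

Expansion along first row:
det = -2·det([[-2,-1],[0,0]]) - 0·det([[1,-1],[2,0]]) + 3·det([[1,-2],[2,0]])
    = -2·(-2·0 - -1·0) - 0·(1·0 - -1·2) + 3·(1·0 - -2·2)
    = -2·0 - 0·2 + 3·4
    = 0 + 0 + 12 = 12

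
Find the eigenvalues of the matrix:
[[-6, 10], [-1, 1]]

Characteristic equation: det(A - λI) = 0
λ² - (trace)λ + (det) = 0
trace = -6 + 1 = -5, det = (-6)(1) - (10)(-1) = 4
λ² - (-5)λ + (4) = 0
λ = (-5 ± √((-5)² - 4·(4))) / 2 = (-5 ± √9) / 2
Solving: λ = -4, -1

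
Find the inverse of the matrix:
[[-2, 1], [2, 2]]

For [[a,b],[c,d]], inverse = (1/det)·[[d,-b],[-c,a]]
det = (-2)(2) - (1)(2) = -4 - 2 = -6
Inverse = (1/-6)·[[2, -1], [-2, -2]]
= [[-1/3, 1/6], [1/3, 1/3]]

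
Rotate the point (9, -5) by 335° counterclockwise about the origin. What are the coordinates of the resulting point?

Rotation matrix for 335°: [[cos 335°, -sin 335°], [sin 335°, cos 335°]] ≈ [[0.906308, 0.422618], [-0.422618, 0.906308]]
[[0.906308, 0.422618], [-0.422618, 0.906308]] × [9, -5]ᵀ ≈ [6.0437, -8.3351]ᵀ
Result: (6.0437, -8.3351)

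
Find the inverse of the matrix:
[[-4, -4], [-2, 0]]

For [[a,b],[c,d]], inverse = (1/det)·[[d,-b],[-c,a]]
det = (-4)(0) - (-4)(-2) = 0 - 8 = -8
Inverse = (1/-8)·[[0, 4], [2, -4]]
= [[0, -1/2], [-1/4, 1/2]]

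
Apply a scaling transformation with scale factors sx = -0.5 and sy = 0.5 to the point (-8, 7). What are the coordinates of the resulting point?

Scaling matrix:
[[-0.50, 0], [0, 0.50]]
Result: (-8 × -0.5, 7 × 0.5) = (4, 3.5)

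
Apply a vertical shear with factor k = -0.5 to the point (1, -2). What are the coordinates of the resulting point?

Shear matrix for vertical shear with factor k = -0.5:
[[1, 0], [-0.50, 1]]
Result: (1, -2) → (1, -2.5)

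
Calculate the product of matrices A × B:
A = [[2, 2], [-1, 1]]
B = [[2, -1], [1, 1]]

Matrix multiplication:
C[0][0] = 2×2 + 2×1 = 6
C[0][1] = 2×-1 + 2×1 = 0
C[1][0] = -1×2 + 1×1 = -1
C[1][1] = -1×-1 + 1×1 = 2
Result: [[6, 0], [-1, 2]]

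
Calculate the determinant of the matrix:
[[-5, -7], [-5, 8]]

For a 2×2 matrix [[a, b], [c, d]], det = ad - bc
det = (-5)(8) - (-7)(-5) = -40 - 35 = -75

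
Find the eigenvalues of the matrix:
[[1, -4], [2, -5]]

Characteristic equation: det(A - λI) = 0
λ² - (trace)λ + (det) = 0
trace = 1 + -5 = -4, det = (1)(-5) - (-4)(2) = 3
λ² - (-4)λ + (3) = 0
λ = (-4 ± √((-4)² - 4·(3))) / 2 = (-4 ± √4) / 2
Solving: λ = -3, -1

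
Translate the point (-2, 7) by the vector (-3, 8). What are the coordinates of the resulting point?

Translation by (-3, 8) (homogeneous matrix [[1, 0, -3], [0, 1, 8], [0, 0, 1]]):
x' = -2 + -3 = -5
y' = 7 + 8 = 15
Result: (-5, 15)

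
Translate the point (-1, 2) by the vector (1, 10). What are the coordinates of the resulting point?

Translation by (1, 10) (homogeneous matrix [[1, 0, 1], [0, 1, 10], [0, 0, 1]]):
x' = -1 + 1 = 0
y' = 2 + 10 = 12
Result: (0, 12)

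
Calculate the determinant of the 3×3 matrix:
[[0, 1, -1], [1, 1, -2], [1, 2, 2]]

Expansion along first row:
det = 0·det([[1,-2],[2,2]]) - 1·det([[1,-2],[1,2]]) + -1·det([[1,1],[1,2]])
    = 0·(1·2 - -2·2) - 1·(1·2 - -2·1) + -1·(1·2 - 1·1)
    = 0·6 - 1·4 + -1·1
    = 0 + -4 + -1 = -5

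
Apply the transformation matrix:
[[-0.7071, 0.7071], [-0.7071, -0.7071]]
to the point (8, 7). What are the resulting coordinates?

Matrix multiplication:
[[-0.7071, 0.7071], [-0.7071, -0.7071]] × [8, 7]ᵀ
= [(-0.7071)(8) + (0.7071)(7), (-0.7071)(8) + (-0.7071)(7)]ᵀ
= [-0.7071, -10.6065]ᵀ
Result: (-0.7071, -10.6065)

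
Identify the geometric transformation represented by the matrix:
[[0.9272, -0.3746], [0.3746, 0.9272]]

This matrix represents: rotation by 22° counterclockwise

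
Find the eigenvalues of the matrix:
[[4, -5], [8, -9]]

Characteristic equation: det(A - λI) = 0
λ² - (trace)λ + (det) = 0
trace = 4 + -9 = -5, det = (4)(-9) - (-5)(8) = 4
λ² - (-5)λ + (4) = 0
λ = (-5 ± √((-5)² - 4·(4))) / 2 = (-5 ± √9) / 2
Solving: λ = -4, -1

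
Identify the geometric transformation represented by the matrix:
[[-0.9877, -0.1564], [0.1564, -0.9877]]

This matrix represents: rotation by 171° counterclockwise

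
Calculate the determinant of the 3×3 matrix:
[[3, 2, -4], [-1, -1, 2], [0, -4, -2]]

Expansion along first row:
det = 3·det([[-1,2],[-4,-2]]) - 2·det([[-1,2],[0,-2]]) + -4·det([[-1,-1],[0,-4]])
    = 3·(-1·-2 - 2·-4) - 2·(-1·-2 - 2·0) + -4·(-1·-4 - -1·0)
    = 3·10 - 2·2 + -4·4
    = 30 + -4 + -16 = 10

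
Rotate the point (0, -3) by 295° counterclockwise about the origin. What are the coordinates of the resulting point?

Rotation matrix for 295°: [[cos 295°, -sin 295°], [sin 295°, cos 295°]] ≈ [[0.422618, 0.906308], [-0.906308, 0.422618]]
[[0.422618, 0.906308], [-0.906308, 0.422618]] × [0, -3]ᵀ ≈ [-2.7189, -1.2679]ᵀ
Result: (-2.7189, -1.2679)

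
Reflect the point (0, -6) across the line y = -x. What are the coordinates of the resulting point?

Reflection across line y = -x: (0, -6) → (6, 0)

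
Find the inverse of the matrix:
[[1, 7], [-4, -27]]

For [[a,b],[c,d]], inverse = (1/det)·[[d,-b],[-c,a]]
det = (1)(-27) - (7)(-4) = -27 - -28 = 1
Inverse = [[-27, -7], [4, 1]]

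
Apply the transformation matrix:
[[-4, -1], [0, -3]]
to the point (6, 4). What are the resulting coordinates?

Matrix multiplication:
[[-4, -1], [0, -3]] × [6, 4]ᵀ
= [(-4)(6) + (-1)(4), (0)(6) + (-3)(4)]ᵀ
= [-28, -12]ᵀ
Result: (-28, -12)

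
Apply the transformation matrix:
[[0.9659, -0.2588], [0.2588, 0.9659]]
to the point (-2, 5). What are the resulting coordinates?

Matrix multiplication:
[[0.9659, -0.2588], [0.2588, 0.9659]] × [-2, 5]ᵀ
= [(0.9659)(-2) + (-0.2588)(5), (0.2588)(-2) + (0.9659)(5)]ᵀ
= [-3.2258, 4.3119]ᵀ
Result: (-3.2258, 4.3119)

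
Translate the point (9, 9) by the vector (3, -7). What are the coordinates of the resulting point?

Translation by (3, -7) (homogeneous matrix [[1, 0, 3], [0, 1, -7], [0, 0, 1]]):
x' = 9 + 3 = 12
y' = 9 + -7 = 2
Result: (12, 2)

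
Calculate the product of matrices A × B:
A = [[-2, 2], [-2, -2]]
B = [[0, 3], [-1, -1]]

Matrix multiplication:
C[0][0] = -2×0 + 2×-1 = -2
C[0][1] = -2×3 + 2×-1 = -8
C[1][0] = -2×0 + -2×-1 = 2
C[1][1] = -2×3 + -2×-1 = -4
Result: [[-2, -8], [2, -4]]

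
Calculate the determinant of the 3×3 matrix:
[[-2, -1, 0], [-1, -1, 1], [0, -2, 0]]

Expansion along first row:
det = -2·det([[-1,1],[-2,0]]) - -1·det([[-1,1],[0,0]]) + 0·det([[-1,-1],[0,-2]])
    = -2·(-1·0 - 1·-2) - -1·(-1·0 - 1·0) + 0·(-1·-2 - -1·0)
    = -2·2 - -1·0 + 0·2
    = -4 + 0 + 0 = -4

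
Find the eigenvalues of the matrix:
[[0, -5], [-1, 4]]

Characteristic equation: det(A - λI) = 0
λ² - (trace)λ + (det) = 0
trace = 0 + 4 = 4, det = (0)(4) - (-5)(-1) = -5
λ² - (4)λ + (-5) = 0
λ = (4 ± √((4)² - 4·(-5))) / 2 = (4 ± √36) / 2
Solving: λ = -1, 5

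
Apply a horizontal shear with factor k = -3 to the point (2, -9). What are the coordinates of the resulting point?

Shear matrix for horizontal shear with factor k = -3:
[[1, -3], [0, 1]]
Result: (2, -9) → (29, -9)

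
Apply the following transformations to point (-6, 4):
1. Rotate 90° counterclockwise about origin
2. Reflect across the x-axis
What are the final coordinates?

Step 1: Rotate 90° → (-4, -6)
Step 2: Reflect across x-axis → (-4, 6)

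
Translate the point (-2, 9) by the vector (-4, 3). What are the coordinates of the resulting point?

Translation by (-4, 3) (homogeneous matrix [[1, 0, -4], [0, 1, 3], [0, 0, 1]]):
x' = -2 + -4 = -6
y' = 9 + 3 = 12
Result: (-6, 12)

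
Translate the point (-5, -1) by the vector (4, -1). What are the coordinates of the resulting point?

Translation by (4, -1) (homogeneous matrix [[1, 0, 4], [0, 1, -1], [0, 0, 1]]):
x' = -5 + 4 = -1
y' = -1 + -1 = -2
Result: (-1, -2)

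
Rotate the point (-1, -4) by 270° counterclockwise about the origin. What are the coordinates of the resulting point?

Rotation matrix for 270°: [[cos 270°, -sin 270°], [sin 270°, cos 270°]] = [[0, 1], [-1, 0]]
[[0, 1], [-1, 0]] × [-1, -4]ᵀ = [-4, 1]ᵀ
Result: (-4, 1)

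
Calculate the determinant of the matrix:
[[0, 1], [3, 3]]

For a 2×2 matrix [[a, b], [c, d]], det = ad - bc
det = (0)(3) - (1)(3) = 0 - 3 = -3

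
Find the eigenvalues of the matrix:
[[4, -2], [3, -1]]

Characteristic equation: det(A - λI) = 0
λ² - (trace)λ + (det) = 0
trace = 4 + -1 = 3, det = (4)(-1) - (-2)(3) = 2
λ² - (3)λ + (2) = 0
λ = (3 ± √((3)² - 4·(2))) / 2 = (3 ± √1) / 2
Solving: λ = 1, 2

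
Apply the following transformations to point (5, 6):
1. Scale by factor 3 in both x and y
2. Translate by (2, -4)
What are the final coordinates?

Step 1: Scale (5, 6) by 3 → (15, 18)
Step 2: Translate by (2, -4) → (17, 14)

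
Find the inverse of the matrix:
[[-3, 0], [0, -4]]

For [[a,b],[c,d]], inverse = (1/det)·[[d,-b],[-c,a]]
det = (-3)(-4) - (0)(0) = 12 - 0 = 12
Inverse = (1/12)·[[-4, 0], [0, -3]]
= [[-1/3, 0], [0, -1/4]]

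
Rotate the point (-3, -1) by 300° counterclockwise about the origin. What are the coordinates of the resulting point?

Rotation matrix for 300°: [[cos 300°, -sin 300°], [sin 300°, cos 300°]] ≈ [[0.500000, 0.866025], [-0.866025, 0.500000]]
[[0.500000, 0.866025], [-0.866025, 0.500000]] × [-3, -1]ᵀ ≈ [-2.3660, 2.0981]ᵀ
Result: (-2.3660, 2.0981)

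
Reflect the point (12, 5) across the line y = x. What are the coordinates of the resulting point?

Reflection across line y = x: (12, 5) → (5, 12)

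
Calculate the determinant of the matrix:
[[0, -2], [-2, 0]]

For a 2×2 matrix [[a, b], [c, d]], det = ad - bc
det = (0)(0) - (-2)(-2) = 0 - 4 = -4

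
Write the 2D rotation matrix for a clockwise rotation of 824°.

Rotation matrix formula: [[cos θ, -sin θ], [sin θ, cos θ]]
A clockwise rotation by 824° is equivalent to a counterclockwise rotation by -824°.
For θ = -824°:
cos(-824°) = -0.2419
sin(-824°) = -0.9703
Result: [[-0.2419, 0.9703], [-0.9703, -0.2419]]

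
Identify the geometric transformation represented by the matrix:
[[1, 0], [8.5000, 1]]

This matrix represents: vertical shear with factor 8.5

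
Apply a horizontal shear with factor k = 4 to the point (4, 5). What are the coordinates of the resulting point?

Shear matrix for horizontal shear with factor k = 4:
[[1, 4], [0, 1]]
Result: (4, 5) → (24, 5)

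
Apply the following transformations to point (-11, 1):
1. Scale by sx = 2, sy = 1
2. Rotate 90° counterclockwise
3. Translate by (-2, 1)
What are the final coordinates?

Step 1: Scale → (-22, 1)
Step 2: Rotate 90° → (-1, -22)
Step 3: Translate → (-3, -21)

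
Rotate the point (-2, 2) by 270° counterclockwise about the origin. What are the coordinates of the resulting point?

Rotation matrix for 270°: [[cos 270°, -sin 270°], [sin 270°, cos 270°]] = [[0, 1], [-1, 0]]
[[0, 1], [-1, 0]] × [-2, 2]ᵀ = [2, 2]ᵀ
Result: (2, 2)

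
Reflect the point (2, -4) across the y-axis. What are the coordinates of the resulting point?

Reflection across y-axis: (2, -4) → (-2, -4)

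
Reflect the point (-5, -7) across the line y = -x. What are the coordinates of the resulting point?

Reflection across line y = -x: (-5, -7) → (7, 5)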